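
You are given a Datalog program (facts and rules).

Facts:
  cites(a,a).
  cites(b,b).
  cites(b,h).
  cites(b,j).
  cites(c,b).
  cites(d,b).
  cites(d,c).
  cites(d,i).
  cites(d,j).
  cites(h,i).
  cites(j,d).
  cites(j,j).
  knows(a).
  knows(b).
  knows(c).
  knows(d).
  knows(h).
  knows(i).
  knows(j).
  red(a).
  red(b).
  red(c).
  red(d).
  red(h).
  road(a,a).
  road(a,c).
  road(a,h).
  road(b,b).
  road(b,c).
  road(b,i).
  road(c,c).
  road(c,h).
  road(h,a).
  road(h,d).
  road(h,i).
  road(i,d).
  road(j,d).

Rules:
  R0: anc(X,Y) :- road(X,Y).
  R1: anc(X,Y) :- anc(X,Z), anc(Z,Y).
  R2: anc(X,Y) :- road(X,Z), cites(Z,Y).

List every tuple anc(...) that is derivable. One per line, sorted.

round 1: derive anc(a,a) via R0 from road(a,a)
round 1: derive anc(a,c) via R0 from road(a,c)
round 1: derive anc(a,h) via R0 from road(a,h)
round 1: derive anc(b,b) via R0 from road(b,b)
round 1: derive anc(b,c) via R0 from road(b,c)
round 1: derive anc(b,i) via R0 from road(b,i)
round 1: derive anc(c,c) via R0 from road(c,c)
round 1: derive anc(c,h) via R0 from road(c,h)
round 1: derive anc(h,a) via R0 from road(h,a)
round 1: derive anc(h,d) via R0 from road(h,d)
round 1: derive anc(h,i) via R0 from road(h,i)
round 1: derive anc(i,d) via R0 from road(i,d)
round 1: derive anc(j,d) via R0 from road(j,d)
round 1: derive anc(a,b) via R2 from road(a,c), cites(c,b)
round 1: derive anc(a,i) via R2 from road(a,h), cites(h,i)
round 1: derive anc(b,h) via R2 from road(b,b), cites(b,h)
round 1: derive anc(b,j) via R2 from road(b,b), cites(b,j)
round 1: derive anc(c,b) via R2 from road(c,c), cites(c,b)
round 1: derive anc(c,i) via R2 from road(c,h), cites(h,i)
round 1: derive anc(h,b) via R2 from road(h,d), cites(d,b)
round 1: derive anc(h,c) via R2 from road(h,d), cites(d,c)
round 1: derive anc(h,j) via R2 from road(h,d), cites(d,j)
round 1: derive anc(i,b) via R2 from road(i,d), cites(d,b)
round 1: derive anc(i,c) via R2 from road(i,d), cites(d,c)
round 1: derive anc(i,i) via R2 from road(i,d), cites(d,i)
round 1: derive anc(i,j) via R2 from road(i,d), cites(d,j)
round 1: derive anc(j,b) via R2 from road(j,d), cites(d,b)
round 1: derive anc(j,c) via R2 from road(j,d), cites(d,c)
round 1: derive anc(j,i) via R2 from road(j,d), cites(d,i)
round 1: derive anc(j,j) via R2 from road(j,d), cites(d,j)
round 2: derive anc(a,d) via R1 from anc(a,h), anc(h,d)
round 2: derive anc(a,j) via R1 from anc(a,b), anc(b,j)
round 2: derive anc(b,a) via R1 from anc(b,h), anc(h,a)
round 2: derive anc(b,d) via R1 from anc(b,h), anc(h,d)
round 2: derive anc(c,a) via R1 from anc(c,h), anc(h,a)
round 2: derive anc(c,d) via R1 from anc(c,h), anc(h,d)
round 2: derive anc(c,j) via R1 from anc(c,b), anc(b,j)
round 2: derive anc(h,h) via R1 from anc(h,a), anc(a,h)
round 2: derive anc(i,h) via R1 from anc(i,b), anc(b,h)
round 2: derive anc(j,h) via R1 from anc(j,b), anc(b,h)
round 3: derive anc(i,a) via R1 from anc(i,b), anc(b,a)
round 3: derive anc(j,a) via R1 from anc(j,b), anc(b,a)

anc(a,a)
anc(a,b)
anc(a,c)
anc(a,d)
anc(a,h)
anc(a,i)
anc(a,j)
anc(b,a)
anc(b,b)
anc(b,c)
anc(b,d)
anc(b,h)
anc(b,i)
anc(b,j)
anc(c,a)
anc(c,b)
anc(c,c)
anc(c,d)
anc(c,h)
anc(c,i)
anc(c,j)
anc(h,a)
anc(h,b)
anc(h,c)
anc(h,d)
anc(h,h)
anc(h,i)
anc(h,j)
anc(i,a)
anc(i,b)
anc(i,c)
anc(i,d)
anc(i,h)
anc(i,i)
anc(i,j)
anc(j,a)
anc(j,b)
anc(j,c)
anc(j,d)
anc(j,h)
anc(j,i)
anc(j,j)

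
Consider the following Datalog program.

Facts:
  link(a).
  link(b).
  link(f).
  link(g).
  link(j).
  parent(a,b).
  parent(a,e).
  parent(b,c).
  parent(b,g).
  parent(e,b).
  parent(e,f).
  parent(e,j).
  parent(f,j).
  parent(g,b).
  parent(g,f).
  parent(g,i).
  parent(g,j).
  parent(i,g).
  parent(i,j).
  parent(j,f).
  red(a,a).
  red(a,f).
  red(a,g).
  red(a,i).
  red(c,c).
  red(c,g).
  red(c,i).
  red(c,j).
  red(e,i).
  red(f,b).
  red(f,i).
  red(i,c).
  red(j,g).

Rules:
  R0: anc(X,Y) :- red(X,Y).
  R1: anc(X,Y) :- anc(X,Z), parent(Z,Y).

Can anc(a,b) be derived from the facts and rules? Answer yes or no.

yes

round 1: derive anc(a,a) via R0 from red(a,a)
round 1: derive anc(a,f) via R0 from red(a,f)
round 1: derive anc(a,g) via R0 from red(a,g)
round 1: derive anc(a,i) via R0 from red(a,i)
round 1: derive anc(c,c) via R0 from red(c,c)
round 1: derive anc(c,g) via R0 from red(c,g)
round 1: derive anc(c,i) via R0 from red(c,i)
round 1: derive anc(c,j) via R0 from red(c,j)
round 1: derive anc(e,i) via R0 from red(e,i)
round 1: derive anc(f,b) via R0 from red(f,b)
round 1: derive anc(f,i) via R0 from red(f,i)
round 1: derive anc(i,c) via R0 from red(i,c)
round 1: derive anc(j,g) via R0 from red(j,g)
round 2: derive anc(a,b) via R1 from anc(a,a), parent(a,b)
round 2: derive anc(a,e) via R1 from anc(a,a), parent(a,e)
round 2: derive anc(a,j) via R1 from anc(a,f), parent(f,j)
round 2: derive anc(c,b) via R1 from anc(c,g), parent(g,b)
round 2: derive anc(c,f) via R1 from anc(c,g), parent(g,f)
round 2: derive anc(e,g) via R1 from anc(e,i), parent(i,g)
round 2: derive anc(e,j) via R1 from anc(e,i), parent(i,j)
round 2: derive anc(f,c) via R1 from anc(f,b), parent(b,c)
round 2: derive anc(f,g) via R1 from anc(f,b), parent(b,g)
round 2: derive anc(f,j) via R1 from anc(f,i), parent(i,j)
round 2: derive anc(j,b) via R1 from anc(j,g), parent(g,b)
round 2: derive anc(j,f) via R1 from anc(j,g), parent(g,f)
round 2: derive anc(j,i) via R1 from anc(j,g), parent(g,i)
round 2: derive anc(j,j) via R1 from anc(j,g), parent(g,j)
round 3: derive anc(a,c) via R1 from anc(a,b), parent(b,c)
round 3: derive anc(e,b) via R1 from anc(e,g), parent(g,b)
round 3: derive anc(e,f) via R1 from anc(e,g), parent(g,f)
round 3: derive anc(f,f) via R1 from anc(f,g), parent(g,f)
round 3: derive anc(j,c) via R1 from anc(j,b), parent(b,c)
round 4: derive anc(e,c) via R1 from anc(e,b), parent(b,c)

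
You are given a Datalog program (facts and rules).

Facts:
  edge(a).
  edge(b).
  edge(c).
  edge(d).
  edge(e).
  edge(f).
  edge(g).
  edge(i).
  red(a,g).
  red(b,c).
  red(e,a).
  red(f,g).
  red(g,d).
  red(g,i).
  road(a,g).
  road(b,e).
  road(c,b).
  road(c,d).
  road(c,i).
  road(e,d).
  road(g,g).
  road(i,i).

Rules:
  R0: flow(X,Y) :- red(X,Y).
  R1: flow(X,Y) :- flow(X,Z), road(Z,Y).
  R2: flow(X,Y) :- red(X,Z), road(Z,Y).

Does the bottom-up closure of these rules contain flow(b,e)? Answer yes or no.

round 1: derive flow(a,g) via R0 from red(a,g)
round 1: derive flow(b,c) via R0 from red(b,c)
round 1: derive flow(e,a) via R0 from red(e,a)
round 1: derive flow(f,g) via R0 from red(f,g)
round 1: derive flow(g,d) via R0 from red(g,d)
round 1: derive flow(g,i) via R0 from red(g,i)
round 1: derive flow(b,b) via R2 from red(b,c), road(c,b)
round 1: derive flow(b,d) via R2 from red(b,c), road(c,d)
round 1: derive flow(b,i) via R2 from red(b,c), road(c,i)
round 1: derive flow(e,g) via R2 from red(e,a), road(a,g)
round 2: derive flow(b,e) via R1 from flow(b,b), road(b,e)

yes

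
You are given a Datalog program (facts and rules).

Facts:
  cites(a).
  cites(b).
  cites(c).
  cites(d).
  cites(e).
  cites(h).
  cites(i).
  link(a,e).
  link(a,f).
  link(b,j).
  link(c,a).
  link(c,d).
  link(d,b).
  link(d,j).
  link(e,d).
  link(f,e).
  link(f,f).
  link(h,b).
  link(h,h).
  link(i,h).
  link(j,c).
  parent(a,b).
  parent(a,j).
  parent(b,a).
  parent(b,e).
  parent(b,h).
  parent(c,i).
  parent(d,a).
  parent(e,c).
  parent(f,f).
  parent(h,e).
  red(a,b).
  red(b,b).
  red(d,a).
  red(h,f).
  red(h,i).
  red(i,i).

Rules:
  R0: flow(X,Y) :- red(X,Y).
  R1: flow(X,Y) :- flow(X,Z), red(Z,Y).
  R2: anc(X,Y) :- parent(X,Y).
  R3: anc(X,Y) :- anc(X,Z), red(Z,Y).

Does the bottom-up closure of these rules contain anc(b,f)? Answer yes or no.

round 1: derive anc(a,b) via R2 from parent(a,b)
round 1: derive anc(a,j) via R2 from parent(a,j)
round 1: derive anc(b,a) via R2 from parent(b,a)
round 1: derive anc(b,e) via R2 from parent(b,e)
round 1: derive anc(b,h) via R2 from parent(b,h)
round 1: derive anc(c,i) via R2 from parent(c,i)
round 1: derive anc(d,a) via R2 from parent(d,a)
round 1: derive anc(e,c) via R2 from parent(e,c)
round 1: derive anc(f,f) via R2 from parent(f,f)
round 1: derive anc(h,e) via R2 from parent(h,e)
round 2: derive anc(b,b) via R3 from anc(b,a), red(a,b)
round 2: derive anc(b,f) via R3 from anc(b,h), red(h,f)
round 2: derive anc(b,i) via R3 from anc(b,h), red(h,i)
round 2: derive anc(d,b) via R3 from anc(d,a), red(a,b)

yes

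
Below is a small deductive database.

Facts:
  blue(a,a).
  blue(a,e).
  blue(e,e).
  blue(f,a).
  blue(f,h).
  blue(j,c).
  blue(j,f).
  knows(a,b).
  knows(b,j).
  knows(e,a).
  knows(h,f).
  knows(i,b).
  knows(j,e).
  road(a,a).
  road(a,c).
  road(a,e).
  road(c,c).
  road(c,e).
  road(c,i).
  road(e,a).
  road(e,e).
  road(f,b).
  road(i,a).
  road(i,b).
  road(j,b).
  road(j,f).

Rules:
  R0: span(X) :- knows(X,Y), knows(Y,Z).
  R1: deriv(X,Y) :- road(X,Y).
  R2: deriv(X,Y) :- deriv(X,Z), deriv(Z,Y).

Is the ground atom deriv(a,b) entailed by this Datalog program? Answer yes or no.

yes

round 1: derive deriv(a,a) via R1 from road(a,a)
round 1: derive deriv(a,c) via R1 from road(a,c)
round 1: derive deriv(a,e) via R1 from road(a,e)
round 1: derive deriv(c,c) via R1 from road(c,c)
round 1: derive deriv(c,e) via R1 from road(c,e)
round 1: derive deriv(c,i) via R1 from road(c,i)
round 1: derive deriv(e,a) via R1 from road(e,a)
round 1: derive deriv(e,e) via R1 from road(e,e)
round 1: derive deriv(f,b) via R1 from road(f,b)
round 1: derive deriv(i,a) via R1 from road(i,a)
round 1: derive deriv(i,b) via R1 from road(i,b)
round 1: derive deriv(j,b) via R1 from road(j,b)
round 1: derive deriv(j,f) via R1 from road(j,f)
round 2: derive deriv(a,i) via R2 from deriv(a,c), deriv(c,i)
round 2: derive deriv(c,a) via R2 from deriv(c,e), deriv(e,a)
round 2: derive deriv(c,b) via R2 from deriv(c,i), deriv(i,b)
round 2: derive deriv(e,c) via R2 from deriv(e,a), deriv(a,c)
round 2: derive deriv(i,c) via R2 from deriv(i,a), deriv(a,c)
round 2: derive deriv(i,e) via R2 from deriv(i,a), deriv(a,e)
round 3: derive deriv(a,b) via R2 from deriv(a,c), deriv(c,b)
round 3: derive deriv(e,b) via R2 from deriv(e,c), deriv(c,b)
round 3: derive deriv(e,i) via R2 from deriv(e,a), deriv(a,i)
round 3: derive deriv(i,i) via R2 from deriv(i,a), deriv(a,i)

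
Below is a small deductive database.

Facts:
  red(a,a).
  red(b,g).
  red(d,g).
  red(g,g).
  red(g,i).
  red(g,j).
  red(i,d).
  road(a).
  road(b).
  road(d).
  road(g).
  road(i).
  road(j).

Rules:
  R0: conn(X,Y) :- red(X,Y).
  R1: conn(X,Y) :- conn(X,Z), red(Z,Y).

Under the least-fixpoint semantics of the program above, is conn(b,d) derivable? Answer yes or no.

yes

round 1: derive conn(a,a) via R0 from red(a,a)
round 1: derive conn(b,g) via R0 from red(b,g)
round 1: derive conn(d,g) via R0 from red(d,g)
round 1: derive conn(g,g) via R0 from red(g,g)
round 1: derive conn(g,i) via R0 from red(g,i)
round 1: derive conn(g,j) via R0 from red(g,j)
round 1: derive conn(i,d) via R0 from red(i,d)
round 2: derive conn(b,i) via R1 from conn(b,g), red(g,i)
round 2: derive conn(b,j) via R1 from conn(b,g), red(g,j)
round 2: derive conn(d,i) via R1 from conn(d,g), red(g,i)
round 2: derive conn(d,j) via R1 from conn(d,g), red(g,j)
round 2: derive conn(g,d) via R1 from conn(g,i), red(i,d)
round 2: derive conn(i,g) via R1 from conn(i,d), red(d,g)
round 3: derive conn(b,d) via R1 from conn(b,i), red(i,d)
round 3: derive conn(d,d) via R1 from conn(d,i), red(i,d)
round 3: derive conn(i,i) via R1 from conn(i,g), red(g,i)
round 3: derive conn(i,j) via R1 from conn(i,g), red(g,j)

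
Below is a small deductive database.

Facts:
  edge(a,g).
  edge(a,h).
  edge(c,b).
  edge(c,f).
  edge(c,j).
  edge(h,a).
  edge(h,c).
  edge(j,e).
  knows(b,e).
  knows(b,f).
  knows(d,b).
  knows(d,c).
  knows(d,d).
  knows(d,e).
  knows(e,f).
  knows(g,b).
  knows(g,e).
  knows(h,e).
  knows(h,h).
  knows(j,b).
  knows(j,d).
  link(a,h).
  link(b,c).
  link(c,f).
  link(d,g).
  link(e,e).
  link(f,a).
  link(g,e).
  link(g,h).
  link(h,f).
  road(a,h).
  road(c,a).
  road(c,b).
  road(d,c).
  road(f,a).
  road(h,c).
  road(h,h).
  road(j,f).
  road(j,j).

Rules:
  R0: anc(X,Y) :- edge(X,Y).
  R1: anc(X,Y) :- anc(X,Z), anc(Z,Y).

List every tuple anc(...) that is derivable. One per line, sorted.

anc(a,a)
anc(a,b)
anc(a,c)
anc(a,e)
anc(a,f)
anc(a,g)
anc(a,h)
anc(a,j)
anc(c,b)
anc(c,e)
anc(c,f)
anc(c,j)
anc(h,a)
anc(h,b)
anc(h,c)
anc(h,e)
anc(h,f)
anc(h,g)
anc(h,h)
anc(h,j)
anc(j,e)

round 1: derive anc(a,g) via R0 from edge(a,g)
round 1: derive anc(a,h) via R0 from edge(a,h)
round 1: derive anc(c,b) via R0 from edge(c,b)
round 1: derive anc(c,f) via R0 from edge(c,f)
round 1: derive anc(c,j) via R0 from edge(c,j)
round 1: derive anc(h,a) via R0 from edge(h,a)
round 1: derive anc(h,c) via R0 from edge(h,c)
round 1: derive anc(j,e) via R0 from edge(j,e)
round 2: derive anc(a,a) via R1 from anc(a,h), anc(h,a)
round 2: derive anc(a,c) via R1 from anc(a,h), anc(h,c)
round 2: derive anc(c,e) via R1 from anc(c,j), anc(j,e)
round 2: derive anc(h,b) via R1 from anc(h,c), anc(c,b)
round 2: derive anc(h,f) via R1 from anc(h,c), anc(c,f)
round 2: derive anc(h,g) via R1 from anc(h,a), anc(a,g)
round 2: derive anc(h,h) via R1 from anc(h,a), anc(a,h)
round 2: derive anc(h,j) via R1 from anc(h,c), anc(c,j)
round 3: derive anc(a,b) via R1 from anc(a,c), anc(c,b)
round 3: derive anc(a,e) via R1 from anc(a,c), anc(c,e)
round 3: derive anc(a,f) via R1 from anc(a,c), anc(c,f)
round 3: derive anc(a,j) via R1 from anc(a,c), anc(c,j)
round 3: derive anc(h,e) via R1 from anc(h,c), anc(c,e)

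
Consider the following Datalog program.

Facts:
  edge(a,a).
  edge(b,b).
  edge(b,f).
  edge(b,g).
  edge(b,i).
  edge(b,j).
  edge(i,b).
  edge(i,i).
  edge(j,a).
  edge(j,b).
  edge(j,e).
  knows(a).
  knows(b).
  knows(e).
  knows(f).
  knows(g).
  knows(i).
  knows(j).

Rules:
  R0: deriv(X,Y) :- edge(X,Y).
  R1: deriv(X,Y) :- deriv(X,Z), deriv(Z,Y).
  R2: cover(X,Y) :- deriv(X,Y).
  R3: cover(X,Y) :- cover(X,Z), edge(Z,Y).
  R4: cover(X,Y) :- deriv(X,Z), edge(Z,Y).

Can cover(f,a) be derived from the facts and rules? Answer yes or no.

no

round 1: derive deriv(a,a) via R0 from edge(a,a)
round 1: derive deriv(b,b) via R0 from edge(b,b)
round 1: derive deriv(b,f) via R0 from edge(b,f)
round 1: derive deriv(b,g) via R0 from edge(b,g)
round 1: derive deriv(b,i) via R0 from edge(b,i)
round 1: derive deriv(b,j) via R0 from edge(b,j)
round 1: derive deriv(i,b) via R0 from edge(i,b)
round 1: derive deriv(i,i) via R0 from edge(i,i)
round 1: derive deriv(j,a) via R0 from edge(j,a)
round 1: derive deriv(j,b) via R0 from edge(j,b)
round 1: derive deriv(j,e) via R0 from edge(j,e)
round 2: derive deriv(b,a) via R1 from deriv(b,j), deriv(j,a)
round 2: derive deriv(b,e) via R1 from deriv(b,j), deriv(j,e)
round 2: derive deriv(i,f) via R1 from deriv(i,b), deriv(b,f)
round 2: derive deriv(i,g) via R1 from deriv(i,b), deriv(b,g)
round 2: derive deriv(i,j) via R1 from deriv(i,b), deriv(b,j)
round 2: derive deriv(j,f) via R1 from deriv(j,b), deriv(b,f)
round 2: derive deriv(j,g) via R1 from deriv(j,b), deriv(b,g)
round 2: derive deriv(j,i) via R1 from deriv(j,b), deriv(b,i)
round 2: derive deriv(j,j) via R1 from deriv(j,b), deriv(b,j)
round 2: derive cover(a,a) via R2 from deriv(a,a)
round 2: derive cover(b,b) via R2 from deriv(b,b)
round 2: derive cover(b,f) via R2 from deriv(b,f)
round 2: derive cover(b,g) via R2 from deriv(b,g)
round 2: derive cover(b,i) via R2 from deriv(b,i)
round 2: derive cover(b,j) via R2 from deriv(b,j)
round 2: derive cover(i,b) via R2 from deriv(i,b)
round 2: derive cover(i,i) via R2 from deriv(i,i)
round 2: derive cover(j,a) via R2 from deriv(j,a)
round 2: derive cover(j,b) via R2 from deriv(j,b)
round 2: derive cover(j,e) via R2 from deriv(j,e)
round 2: derive cover(b,a) via R4 from deriv(b,j), edge(j,a)
round 2: derive cover(b,e) via R4 from deriv(b,j), edge(j,e)
round 2: derive cover(i,f) via R4 from deriv(i,b), edge(b,f)
round 2: derive cover(i,g) via R4 from deriv(i,b), edge(b,g)
round 2: derive cover(i,j) via R4 from deriv(i,b), edge(b,j)
round 2: derive cover(j,f) via R4 from deriv(j,b), edge(b,f)
round 2: derive cover(j,g) via R4 from deriv(j,b), edge(b,g)
round 2: derive cover(j,i) via R4 from deriv(j,b), edge(b,i)
round 2: derive cover(j,j) via R4 from deriv(j,b), edge(b,j)
round 3: derive deriv(i,a) via R1 from deriv(i,b), deriv(b,a)
round 3: derive deriv(i,e) via R1 from deriv(i,b), deriv(b,e)
round 3: derive cover(i,a) via R3 from cover(i,j), edge(j,a)
round 3: derive cover(i,e) via R3 from cover(i,j), edge(j,e)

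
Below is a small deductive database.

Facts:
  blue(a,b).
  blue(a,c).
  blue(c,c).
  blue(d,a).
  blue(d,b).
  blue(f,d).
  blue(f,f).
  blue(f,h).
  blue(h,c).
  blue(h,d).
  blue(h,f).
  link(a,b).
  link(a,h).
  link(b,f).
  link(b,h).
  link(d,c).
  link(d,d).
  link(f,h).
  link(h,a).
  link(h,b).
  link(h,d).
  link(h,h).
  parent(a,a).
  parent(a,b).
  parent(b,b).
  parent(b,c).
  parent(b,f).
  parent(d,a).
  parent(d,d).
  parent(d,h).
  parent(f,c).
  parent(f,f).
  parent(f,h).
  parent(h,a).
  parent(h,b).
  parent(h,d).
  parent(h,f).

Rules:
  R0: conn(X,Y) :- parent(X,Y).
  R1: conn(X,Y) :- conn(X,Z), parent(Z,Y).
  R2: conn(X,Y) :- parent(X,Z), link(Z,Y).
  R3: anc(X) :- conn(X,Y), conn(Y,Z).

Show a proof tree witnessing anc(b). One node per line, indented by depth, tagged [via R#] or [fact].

anc(b)  [via R3]
  conn(b,b)  [via R0]
    parent(b,b)  [fact]
  conn(b,b)  [via R0]
    parent(b,b)  [fact]

round 1: derive conn(a,a) via R0 from parent(a,a)
round 1: derive conn(a,b) via R0 from parent(a,b)
round 1: derive conn(b,b) via R0 from parent(b,b)
round 1: derive conn(b,c) via R0 from parent(b,c)
round 1: derive conn(b,f) via R0 from parent(b,f)
round 1: derive conn(d,a) via R0 from parent(d,a)
round 1: derive conn(d,d) via R0 from parent(d,d)
round 1: derive conn(d,h) via R0 from parent(d,h)
round 1: derive conn(f,c) via R0 from parent(f,c)
round 1: derive conn(f,f) via R0 from parent(f,f)
round 1: derive conn(f,h) via R0 from parent(f,h)
round 1: derive conn(h,a) via R0 from parent(h,a)
round 1: derive conn(h,b) via R0 from parent(h,b)
round 1: derive conn(h,d) via R0 from parent(h,d)
round 1: derive conn(h,f) via R0 from parent(h,f)
round 1: derive conn(a,f) via R2 from parent(a,b), link(b,f)
round 1: derive conn(a,h) via R2 from parent(a,a), link(a,h)
round 1: derive conn(b,h) via R2 from parent(b,b), link(b,h)
round 1: derive conn(d,b) via R2 from parent(d,a), link(a,b)
round 1: derive conn(d,c) via R2 from parent(d,d), link(d,c)
round 1: derive conn(f,a) via R2 from parent(f,h), link(h,a)
round 1: derive conn(f,b) via R2 from parent(f,h), link(h,b)
round 1: derive conn(f,d) via R2 from parent(f,h), link(h,d)
round 1: derive conn(h,c) via R2 from parent(h,d), link(d,c)
round 1: derive conn(h,h) via R2 from parent(h,a), link(a,h)
round 2: derive conn(a,c) via R1 from conn(a,b), parent(b,c)
round 2: derive conn(a,d) via R1 from conn(a,h), parent(h,d)
round 2: derive conn(b,a) via R1 from conn(b,h), parent(h,a)
round 2: derive conn(b,d) via R1 from conn(b,h), parent(h,d)
round 2: derive conn(d,f) via R1 from conn(d,b), parent(b,f)
round 2: derive anc(a) via R3 from conn(a,a), conn(a,a)
round 2: derive anc(b) via R3 from conn(b,b), conn(b,b)
round 2: derive anc(d) via R3 from conn(d,a), conn(a,a)
round 2: derive anc(f) via R3 from conn(f,a), conn(a,a)
round 2: derive anc(h) via R3 from conn(h,a), conn(a,a)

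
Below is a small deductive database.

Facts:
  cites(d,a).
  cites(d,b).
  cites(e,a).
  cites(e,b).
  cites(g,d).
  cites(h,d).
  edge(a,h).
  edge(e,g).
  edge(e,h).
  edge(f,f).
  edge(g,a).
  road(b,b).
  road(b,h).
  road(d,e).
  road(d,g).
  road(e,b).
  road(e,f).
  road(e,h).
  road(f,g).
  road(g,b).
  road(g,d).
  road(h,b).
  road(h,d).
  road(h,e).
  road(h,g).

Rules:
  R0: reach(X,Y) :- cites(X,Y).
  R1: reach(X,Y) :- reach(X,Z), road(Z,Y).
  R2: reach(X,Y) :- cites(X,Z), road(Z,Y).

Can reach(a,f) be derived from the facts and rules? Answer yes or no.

no

round 1: derive reach(d,a) via R0 from cites(d,a)
round 1: derive reach(d,b) via R0 from cites(d,b)
round 1: derive reach(e,a) via R0 from cites(e,a)
round 1: derive reach(e,b) via R0 from cites(e,b)
round 1: derive reach(g,d) via R0 from cites(g,d)
round 1: derive reach(h,d) via R0 from cites(h,d)
round 1: derive reach(d,h) via R2 from cites(d,b), road(b,h)
round 1: derive reach(e,h) via R2 from cites(e,b), road(b,h)
round 1: derive reach(g,e) via R2 from cites(g,d), road(d,e)
round 1: derive reach(g,g) via R2 from cites(g,d), road(d,g)
round 1: derive reach(h,e) via R2 from cites(h,d), road(d,e)
round 1: derive reach(h,g) via R2 from cites(h,d), road(d,g)
round 2: derive reach(d,d) via R1 from reach(d,h), road(h,d)
round 2: derive reach(d,e) via R1 from reach(d,h), road(h,e)
round 2: derive reach(d,g) via R1 from reach(d,h), road(h,g)
round 2: derive reach(e,d) via R1 from reach(e,h), road(h,d)
round 2: derive reach(e,e) via R1 from reach(e,h), road(h,e)
round 2: derive reach(e,g) via R1 from reach(e,h), road(h,g)
round 2: derive reach(g,b) via R1 from reach(g,e), road(e,b)
round 2: derive reach(g,f) via R1 from reach(g,e), road(e,f)
round 2: derive reach(g,h) via R1 from reach(g,e), road(e,h)
round 2: derive reach(h,b) via R1 from reach(h,e), road(e,b)
round 2: derive reach(h,f) via R1 from reach(h,e), road(e,f)
round 2: derive reach(h,h) via R1 from reach(h,e), road(e,h)
round 3: derive reach(d,f) via R1 from reach(d,e), road(e,f)
round 3: derive reach(e,f) via R1 from reach(e,e), road(e,f)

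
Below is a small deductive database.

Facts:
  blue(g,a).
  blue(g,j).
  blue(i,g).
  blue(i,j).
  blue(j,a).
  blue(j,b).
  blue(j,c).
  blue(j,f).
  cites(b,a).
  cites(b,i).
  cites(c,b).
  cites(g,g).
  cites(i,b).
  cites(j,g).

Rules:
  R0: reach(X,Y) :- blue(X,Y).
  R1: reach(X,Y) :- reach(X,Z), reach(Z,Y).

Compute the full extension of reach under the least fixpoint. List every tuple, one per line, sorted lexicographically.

round 1: derive reach(g,a) via R0 from blue(g,a)
round 1: derive reach(g,j) via R0 from blue(g,j)
round 1: derive reach(i,g) via R0 from blue(i,g)
round 1: derive reach(i,j) via R0 from blue(i,j)
round 1: derive reach(j,a) via R0 from blue(j,a)
round 1: derive reach(j,b) via R0 from blue(j,b)
round 1: derive reach(j,c) via R0 from blue(j,c)
round 1: derive reach(j,f) via R0 from blue(j,f)
round 2: derive reach(g,b) via R1 from reach(g,j), reach(j,b)
round 2: derive reach(g,c) via R1 from reach(g,j), reach(j,c)
round 2: derive reach(g,f) via R1 from reach(g,j), reach(j,f)
round 2: derive reach(i,a) via R1 from reach(i,g), reach(g,a)
round 2: derive reach(i,b) via R1 from reach(i,j), reach(j,b)
round 2: derive reach(i,c) via R1 from reach(i,j), reach(j,c)
round 2: derive reach(i,f) via R1 from reach(i,j), reach(j,f)

reach(g,a)
reach(g,b)
reach(g,c)
reach(g,f)
reach(g,j)
reach(i,a)
reach(i,b)
reach(i,c)
reach(i,f)
reach(i,g)
reach(i,j)
reach(j,a)
reach(j,b)
reach(j,c)
reach(j,f)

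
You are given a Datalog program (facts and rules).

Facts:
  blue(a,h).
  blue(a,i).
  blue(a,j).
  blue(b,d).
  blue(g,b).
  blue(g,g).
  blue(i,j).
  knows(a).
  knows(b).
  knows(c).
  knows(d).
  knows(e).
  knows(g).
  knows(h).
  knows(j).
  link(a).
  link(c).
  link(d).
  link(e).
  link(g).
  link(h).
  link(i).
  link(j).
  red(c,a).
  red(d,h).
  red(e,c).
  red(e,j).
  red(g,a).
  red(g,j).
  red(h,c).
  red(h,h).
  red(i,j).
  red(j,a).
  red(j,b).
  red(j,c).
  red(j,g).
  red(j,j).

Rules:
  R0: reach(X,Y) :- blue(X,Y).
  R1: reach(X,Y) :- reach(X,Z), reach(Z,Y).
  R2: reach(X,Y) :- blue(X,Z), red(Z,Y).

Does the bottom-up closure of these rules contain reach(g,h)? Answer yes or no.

round 1: derive reach(a,h) via R0 from blue(a,h)
round 1: derive reach(a,i) via R0 from blue(a,i)
round 1: derive reach(a,j) via R0 from blue(a,j)
round 1: derive reach(b,d) via R0 from blue(b,d)
round 1: derive reach(g,b) via R0 from blue(g,b)
round 1: derive reach(g,g) via R0 from blue(g,g)
round 1: derive reach(i,j) via R0 from blue(i,j)
round 1: derive reach(a,a) via R2 from blue(a,j), red(j,a)
round 1: derive reach(a,b) via R2 from blue(a,j), red(j,b)
round 1: derive reach(a,c) via R2 from blue(a,h), red(h,c)
round 1: derive reach(a,g) via R2 from blue(a,j), red(j,g)
round 1: derive reach(b,h) via R2 from blue(b,d), red(d,h)
round 1: derive reach(g,a) via R2 from blue(g,g), red(g,a)
round 1: derive reach(g,j) via R2 from blue(g,g), red(g,j)
round 1: derive reach(i,a) via R2 from blue(i,j), red(j,a)
round 1: derive reach(i,b) via R2 from blue(i,j), red(j,b)
round 1: derive reach(i,c) via R2 from blue(i,j), red(j,c)
round 1: derive reach(i,g) via R2 from blue(i,j), red(j,g)
round 2: derive reach(a,d) via R1 from reach(a,b), reach(b,d)
round 2: derive reach(g,c) via R1 from reach(g,a), reach(a,c)
round 2: derive reach(g,d) via R1 from reach(g,b), reach(b,d)
round 2: derive reach(g,h) via R1 from reach(g,a), reach(a,h)
round 2: derive reach(g,i) via R1 from reach(g,a), reach(a,i)
round 2: derive reach(i,d) via R1 from reach(i,b), reach(b,d)
round 2: derive reach(i,h) via R1 from reach(i,a), reach(a,h)
round 2: derive reach(i,i) via R1 from reach(i,a), reach(a,i)

yes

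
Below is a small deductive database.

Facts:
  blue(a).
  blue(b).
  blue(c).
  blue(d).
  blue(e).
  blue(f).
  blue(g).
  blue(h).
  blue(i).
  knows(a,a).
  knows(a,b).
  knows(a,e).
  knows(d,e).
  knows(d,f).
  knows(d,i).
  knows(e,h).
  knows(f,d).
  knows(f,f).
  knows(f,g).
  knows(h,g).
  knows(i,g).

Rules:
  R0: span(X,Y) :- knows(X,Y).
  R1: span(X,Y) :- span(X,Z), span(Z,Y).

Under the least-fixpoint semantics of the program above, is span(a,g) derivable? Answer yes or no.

round 1: derive span(a,a) via R0 from knows(a,a)
round 1: derive span(a,b) via R0 from knows(a,b)
round 1: derive span(a,e) via R0 from knows(a,e)
round 1: derive span(d,e) via R0 from knows(d,e)
round 1: derive span(d,f) via R0 from knows(d,f)
round 1: derive span(d,i) via R0 from knows(d,i)
round 1: derive span(e,h) via R0 from knows(e,h)
round 1: derive span(f,d) via R0 from knows(f,d)
round 1: derive span(f,f) via R0 from knows(f,f)
round 1: derive span(f,g) via R0 from knows(f,g)
round 1: derive span(h,g) via R0 from knows(h,g)
round 1: derive span(i,g) via R0 from knows(i,g)
round 2: derive span(a,h) via R1 from span(a,e), span(e,h)
round 2: derive span(d,d) via R1 from span(d,f), span(f,d)
round 2: derive span(d,g) via R1 from span(d,f), span(f,g)
round 2: derive span(d,h) via R1 from span(d,e), span(e,h)
round 2: derive span(e,g) via R1 from span(e,h), span(h,g)
round 2: derive span(f,e) via R1 from span(f,d), span(d,e)
round 2: derive span(f,i) via R1 from span(f,d), span(d,i)
round 3: derive span(a,g) via R1 from span(a,e), span(e,g)
round 3: derive span(f,h) via R1 from span(f,d), span(d,h)

yes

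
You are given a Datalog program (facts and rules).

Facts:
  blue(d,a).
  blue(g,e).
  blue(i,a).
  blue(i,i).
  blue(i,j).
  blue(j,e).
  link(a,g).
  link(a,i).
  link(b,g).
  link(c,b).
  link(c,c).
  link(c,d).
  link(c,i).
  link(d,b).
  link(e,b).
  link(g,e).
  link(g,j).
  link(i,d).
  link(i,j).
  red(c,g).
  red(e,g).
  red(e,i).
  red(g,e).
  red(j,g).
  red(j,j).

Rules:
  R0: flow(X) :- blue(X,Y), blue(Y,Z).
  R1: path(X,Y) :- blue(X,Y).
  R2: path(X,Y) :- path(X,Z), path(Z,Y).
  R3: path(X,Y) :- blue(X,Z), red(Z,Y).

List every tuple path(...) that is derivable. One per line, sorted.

path(d,a)
path(g,a)
path(g,e)
path(g,g)
path(g,i)
path(g,j)
path(i,a)
path(i,e)
path(i,g)
path(i,i)
path(i,j)
path(j,a)
path(j,e)
path(j,g)
path(j,i)
path(j,j)

round 1: derive path(d,a) via R1 from blue(d,a)
round 1: derive path(g,e) via R1 from blue(g,e)
round 1: derive path(i,a) via R1 from blue(i,a)
round 1: derive path(i,i) via R1 from blue(i,i)
round 1: derive path(i,j) via R1 from blue(i,j)
round 1: derive path(j,e) via R1 from blue(j,e)
round 1: derive path(g,g) via R3 from blue(g,e), red(e,g)
round 1: derive path(g,i) via R3 from blue(g,e), red(e,i)
round 1: derive path(i,g) via R3 from blue(i,j), red(j,g)
round 1: derive path(j,g) via R3 from blue(j,e), red(e,g)
round 1: derive path(j,i) via R3 from blue(j,e), red(e,i)
round 2: derive path(g,a) via R2 from path(g,i), path(i,a)
round 2: derive path(g,j) via R2 from path(g,i), path(i,j)
round 2: derive path(i,e) via R2 from path(i,g), path(g,e)
round 2: derive path(j,a) via R2 from path(j,i), path(i,a)
round 2: derive path(j,j) via R2 from path(j,i), path(i,j)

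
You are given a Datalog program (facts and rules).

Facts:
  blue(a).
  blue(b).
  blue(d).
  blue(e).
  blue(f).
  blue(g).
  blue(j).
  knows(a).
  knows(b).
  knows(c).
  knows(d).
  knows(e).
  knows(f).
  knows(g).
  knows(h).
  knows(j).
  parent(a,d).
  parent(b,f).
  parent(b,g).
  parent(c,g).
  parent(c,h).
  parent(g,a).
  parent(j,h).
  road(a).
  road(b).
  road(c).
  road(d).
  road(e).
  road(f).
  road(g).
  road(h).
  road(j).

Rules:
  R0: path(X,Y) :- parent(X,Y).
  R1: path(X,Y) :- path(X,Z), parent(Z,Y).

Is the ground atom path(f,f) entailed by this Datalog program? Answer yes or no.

round 1: derive path(a,d) via R0 from parent(a,d)
round 1: derive path(b,f) via R0 from parent(b,f)
round 1: derive path(b,g) via R0 from parent(b,g)
round 1: derive path(c,g) via R0 from parent(c,g)
round 1: derive path(c,h) via R0 from parent(c,h)
round 1: derive path(g,a) via R0 from parent(g,a)
round 1: derive path(j,h) via R0 from parent(j,h)
round 2: derive path(b,a) via R1 from path(b,g), parent(g,a)
round 2: derive path(c,a) via R1 from path(c,g), parent(g,a)
round 2: derive path(g,d) via R1 from path(g,a), parent(a,d)
round 3: derive path(b,d) via R1 from path(b,a), parent(a,d)
round 3: derive path(c,d) via R1 from path(c,a), parent(a,d)

no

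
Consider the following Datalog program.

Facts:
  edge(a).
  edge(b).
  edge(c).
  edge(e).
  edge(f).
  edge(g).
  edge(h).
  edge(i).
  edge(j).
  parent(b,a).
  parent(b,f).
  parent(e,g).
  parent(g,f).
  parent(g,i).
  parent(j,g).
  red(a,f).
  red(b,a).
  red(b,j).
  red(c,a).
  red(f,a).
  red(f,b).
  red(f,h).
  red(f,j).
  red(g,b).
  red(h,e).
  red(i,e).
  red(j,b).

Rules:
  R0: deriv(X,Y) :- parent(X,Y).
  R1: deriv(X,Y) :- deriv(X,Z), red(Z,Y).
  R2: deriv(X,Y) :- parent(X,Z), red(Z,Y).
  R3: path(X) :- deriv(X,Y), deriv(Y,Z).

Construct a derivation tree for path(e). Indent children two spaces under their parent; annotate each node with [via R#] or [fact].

path(e)  [via R3]
  deriv(e,b)  [via R2]
    parent(e,g)  [fact]
    red(g,b)  [fact]
  deriv(b,a)  [via R0]
    parent(b,a)  [fact]

round 1: derive deriv(b,a) via R0 from parent(b,a)
round 1: derive deriv(b,f) via R0 from parent(b,f)
round 1: derive deriv(e,g) via R0 from parent(e,g)
round 1: derive deriv(g,f) via R0 from parent(g,f)
round 1: derive deriv(g,i) via R0 from parent(g,i)
round 1: derive deriv(j,g) via R0 from parent(j,g)
round 1: derive deriv(b,b) via R2 from parent(b,f), red(f,b)
round 1: derive deriv(b,h) via R2 from parent(b,f), red(f,h)
round 1: derive deriv(b,j) via R2 from parent(b,f), red(f,j)
round 1: derive deriv(e,b) via R2 from parent(e,g), red(g,b)
round 1: derive deriv(g,a) via R2 from parent(g,f), red(f,a)
round 1: derive deriv(g,b) via R2 from parent(g,f), red(f,b)
round 1: derive deriv(g,e) via R2 from parent(g,i), red(i,e)
round 1: derive deriv(g,h) via R2 from parent(g,f), red(f,h)
round 1: derive deriv(g,j) via R2 from parent(g,f), red(f,j)
round 1: derive deriv(j,b) via R2 from parent(j,g), red(g,b)
round 2: derive deriv(b,e) via R1 from deriv(b,h), red(h,e)
round 2: derive deriv(e,a) via R1 from deriv(e,b), red(b,a)
round 2: derive deriv(e,j) via R1 from deriv(e,b), red(b,j)
round 2: derive deriv(j,a) via R1 from deriv(j,b), red(b,a)
round 2: derive deriv(j,j) via R1 from deriv(j,b), red(b,j)
round 2: derive path(b) via R3 from deriv(b,b), deriv(b,a)
round 2: derive path(e) via R3 from deriv(e,b), deriv(b,a)
round 2: derive path(g) via R3 from deriv(g,b), deriv(b,a)
round 2: derive path(j) via R3 from deriv(j,b), deriv(b,a)
round 3: derive deriv(e,f) via R1 from deriv(e,a), red(a,f)
round 3: derive deriv(j,f) via R1 from deriv(j,a), red(a,f)
round 4: derive deriv(e,h) via R1 from deriv(e,f), red(f,h)
round 4: derive deriv(j,h) via R1 from deriv(j,f), red(f,h)
round 5: derive deriv(e,e) via R1 from deriv(e,h), red(h,e)
round 5: derive deriv(j,e) via R1 from deriv(j,h), red(h,e)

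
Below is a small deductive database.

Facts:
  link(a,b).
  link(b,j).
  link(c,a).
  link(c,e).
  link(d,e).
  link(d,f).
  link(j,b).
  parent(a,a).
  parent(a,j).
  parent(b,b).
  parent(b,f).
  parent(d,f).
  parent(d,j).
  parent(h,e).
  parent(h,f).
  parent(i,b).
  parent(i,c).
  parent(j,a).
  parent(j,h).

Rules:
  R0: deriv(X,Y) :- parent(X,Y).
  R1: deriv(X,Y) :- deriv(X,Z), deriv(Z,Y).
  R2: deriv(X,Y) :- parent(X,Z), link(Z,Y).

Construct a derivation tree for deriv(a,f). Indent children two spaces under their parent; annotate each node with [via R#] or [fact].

round 1: derive deriv(a,a) via R0 from parent(a,a)
round 1: derive deriv(a,j) via R0 from parent(a,j)
round 1: derive deriv(b,b) via R0 from parent(b,b)
round 1: derive deriv(b,f) via R0 from parent(b,f)
round 1: derive deriv(d,f) via R0 from parent(d,f)
round 1: derive deriv(d,j) via R0 from parent(d,j)
round 1: derive deriv(h,e) via R0 from parent(h,e)
round 1: derive deriv(h,f) via R0 from parent(h,f)
round 1: derive deriv(i,b) via R0 from parent(i,b)
round 1: derive deriv(i,c) via R0 from parent(i,c)
round 1: derive deriv(j,a) via R0 from parent(j,a)
round 1: derive deriv(j,h) via R0 from parent(j,h)
round 1: derive deriv(a,b) via R2 from parent(a,a), link(a,b)
round 1: derive deriv(b,j) via R2 from parent(b,b), link(b,j)
round 1: derive deriv(d,b) via R2 from parent(d,j), link(j,b)
round 1: derive deriv(i,a) via R2 from parent(i,c), link(c,a)
round 1: derive deriv(i,e) via R2 from parent(i,c), link(c,e)
round 1: derive deriv(i,j) via R2 from parent(i,b), link(b,j)
round 1: derive deriv(j,b) via R2 from parent(j,a), link(a,b)
round 2: derive deriv(a,f) via R1 from deriv(a,b), deriv(b,f)
round 2: derive deriv(a,h) via R1 from deriv(a,j), deriv(j,h)
round 2: derive deriv(b,a) via R1 from deriv(b,j), deriv(j,a)
round 2: derive deriv(b,h) via R1 from deriv(b,j), deriv(j,h)
round 2: derive deriv(d,a) via R1 from deriv(d,j), deriv(j,a)
round 2: derive deriv(d,h) via R1 from deriv(d,j), deriv(j,h)
round 2: derive deriv(i,f) via R1 from deriv(i,b), deriv(b,f)
round 2: derive deriv(i,h) via R1 from deriv(i,j), deriv(j,h)
round 2: derive deriv(j,e) via R1 from deriv(j,h), deriv(h,e)
round 2: derive deriv(j,f) via R1 from deriv(j,b), deriv(b,f)
round 2: derive deriv(j,j) via R1 from deriv(j,a), deriv(a,j)
round 3: derive deriv(a,e) via R1 from deriv(a,h), deriv(h,e)
round 3: derive deriv(b,e) via R1 from deriv(b,h), deriv(h,e)
round 3: derive deriv(d,e) via R1 from deriv(d,h), deriv(h,e)

deriv(a,f)  [via R1]
  deriv(a,b)  [via R2]
    parent(a,a)  [fact]
    link(a,b)  [fact]
  deriv(b,f)  [via R0]
    parent(b,f)  [fact]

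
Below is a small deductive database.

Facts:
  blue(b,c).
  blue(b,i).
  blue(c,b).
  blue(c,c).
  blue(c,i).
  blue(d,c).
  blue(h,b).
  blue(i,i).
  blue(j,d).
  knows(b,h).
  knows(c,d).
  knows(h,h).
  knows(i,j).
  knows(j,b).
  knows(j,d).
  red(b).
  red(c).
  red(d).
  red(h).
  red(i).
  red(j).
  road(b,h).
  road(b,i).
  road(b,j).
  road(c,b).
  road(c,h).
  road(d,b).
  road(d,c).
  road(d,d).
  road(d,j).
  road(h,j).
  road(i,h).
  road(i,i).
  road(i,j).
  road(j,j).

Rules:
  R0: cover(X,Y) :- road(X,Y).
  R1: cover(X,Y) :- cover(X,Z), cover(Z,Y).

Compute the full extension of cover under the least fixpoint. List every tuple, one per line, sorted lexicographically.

round 1: derive cover(b,h) via R0 from road(b,h)
round 1: derive cover(b,i) via R0 from road(b,i)
round 1: derive cover(b,j) via R0 from road(b,j)
round 1: derive cover(c,b) via R0 from road(c,b)
round 1: derive cover(c,h) via R0 from road(c,h)
round 1: derive cover(d,b) via R0 from road(d,b)
round 1: derive cover(d,c) via R0 from road(d,c)
round 1: derive cover(d,d) via R0 from road(d,d)
round 1: derive cover(d,j) via R0 from road(d,j)
round 1: derive cover(h,j) via R0 from road(h,j)
round 1: derive cover(i,h) via R0 from road(i,h)
round 1: derive cover(i,i) via R0 from road(i,i)
round 1: derive cover(i,j) via R0 from road(i,j)
round 1: derive cover(j,j) via R0 from road(j,j)
round 2: derive cover(c,i) via R1 from cover(c,b), cover(b,i)
round 2: derive cover(c,j) via R1 from cover(c,b), cover(b,j)
round 2: derive cover(d,h) via R1 from cover(d,b), cover(b,h)
round 2: derive cover(d,i) via R1 from cover(d,b), cover(b,i)

cover(b,h)
cover(b,i)
cover(b,j)
cover(c,b)
cover(c,h)
cover(c,i)
cover(c,j)
cover(d,b)
cover(d,c)
cover(d,d)
cover(d,h)
cover(d,i)
cover(d,j)
cover(h,j)
cover(i,h)
cover(i,i)
cover(i,j)
cover(j,j)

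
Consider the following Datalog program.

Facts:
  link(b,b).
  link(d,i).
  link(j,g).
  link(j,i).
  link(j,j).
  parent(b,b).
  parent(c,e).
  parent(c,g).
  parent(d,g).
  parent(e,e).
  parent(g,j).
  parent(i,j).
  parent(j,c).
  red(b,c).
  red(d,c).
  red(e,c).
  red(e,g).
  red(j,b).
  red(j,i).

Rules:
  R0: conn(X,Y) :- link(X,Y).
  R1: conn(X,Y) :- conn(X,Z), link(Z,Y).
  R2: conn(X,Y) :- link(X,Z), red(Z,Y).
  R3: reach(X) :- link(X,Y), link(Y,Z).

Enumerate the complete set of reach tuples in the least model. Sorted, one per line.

round 1: derive reach(b) via R3 from link(b,b), link(b,b)
round 1: derive reach(j) via R3 from link(j,j), link(j,g)

reach(b)
reach(j)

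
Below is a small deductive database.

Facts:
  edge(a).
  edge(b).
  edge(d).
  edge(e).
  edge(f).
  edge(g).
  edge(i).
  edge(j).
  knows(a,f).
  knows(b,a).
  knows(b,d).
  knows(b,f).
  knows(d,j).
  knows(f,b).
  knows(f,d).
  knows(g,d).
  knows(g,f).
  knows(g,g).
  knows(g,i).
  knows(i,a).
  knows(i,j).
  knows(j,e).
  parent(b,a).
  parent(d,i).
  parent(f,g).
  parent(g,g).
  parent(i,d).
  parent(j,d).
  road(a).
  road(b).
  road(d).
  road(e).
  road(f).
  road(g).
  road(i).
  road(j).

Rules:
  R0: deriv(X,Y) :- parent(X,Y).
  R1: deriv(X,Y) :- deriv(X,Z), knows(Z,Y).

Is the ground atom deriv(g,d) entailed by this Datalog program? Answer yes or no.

yes

round 1: derive deriv(b,a) via R0 from parent(b,a)
round 1: derive deriv(d,i) via R0 from parent(d,i)
round 1: derive deriv(f,g) via R0 from parent(f,g)
round 1: derive deriv(g,g) via R0 from parent(g,g)
round 1: derive deriv(i,d) via R0 from parent(i,d)
round 1: derive deriv(j,d) via R0 from parent(j,d)
round 2: derive deriv(b,f) via R1 from deriv(b,a), knows(a,f)
round 2: derive deriv(d,a) via R1 from deriv(d,i), knows(i,a)
round 2: derive deriv(d,j) via R1 from deriv(d,i), knows(i,j)
round 2: derive deriv(f,d) via R1 from deriv(f,g), knows(g,d)
round 2: derive deriv(f,f) via R1 from deriv(f,g), knows(g,f)
round 2: derive deriv(f,i) via R1 from deriv(f,g), knows(g,i)
round 2: derive deriv(g,d) via R1 from deriv(g,g), knows(g,d)
round 2: derive deriv(g,f) via R1 from deriv(g,g), knows(g,f)
round 2: derive deriv(g,i) via R1 from deriv(g,g), knows(g,i)
round 2: derive deriv(i,j) via R1 from deriv(i,d), knows(d,j)
round 2: derive deriv(j,j) via R1 from deriv(j,d), knows(d,j)
round 3: derive deriv(b,b) via R1 from deriv(b,f), knows(f,b)
round 3: derive deriv(b,d) via R1 from deriv(b,f), knows(f,d)
round 3: derive deriv(d,e) via R1 from deriv(d,j), knows(j,e)
round 3: derive deriv(d,f) via R1 from deriv(d,a), knows(a,f)
round 3: derive deriv(f,a) via R1 from deriv(f,i), knows(i,a)
round 3: derive deriv(f,b) via R1 from deriv(f,f), knows(f,b)
round 3: derive deriv(f,j) via R1 from deriv(f,d), knows(d,j)
round 3: derive deriv(g,a) via R1 from deriv(g,i), knows(i,a)
round 3: derive deriv(g,b) via R1 from deriv(g,f), knows(f,b)
round 3: derive deriv(g,j) via R1 from deriv(g,d), knows(d,j)
round 3: derive deriv(i,e) via R1 from deriv(i,j), knows(j,e)
round 3: derive deriv(j,e) via R1 from deriv(j,j), knows(j,e)
round 4: derive deriv(b,j) via R1 from deriv(b,d), knows(d,j)
round 4: derive deriv(d,b) via R1 from deriv(d,f), knows(f,b)
round 4: derive deriv(d,d) via R1 from deriv(d,f), knows(f,d)
round 4: derive deriv(f,e) via R1 from deriv(f,j), knows(j,e)
round 4: derive deriv(g,e) via R1 from deriv(g,j), knows(j,e)
round 5: derive deriv(b,e) via R1 from deriv(b,j), knows(j,e)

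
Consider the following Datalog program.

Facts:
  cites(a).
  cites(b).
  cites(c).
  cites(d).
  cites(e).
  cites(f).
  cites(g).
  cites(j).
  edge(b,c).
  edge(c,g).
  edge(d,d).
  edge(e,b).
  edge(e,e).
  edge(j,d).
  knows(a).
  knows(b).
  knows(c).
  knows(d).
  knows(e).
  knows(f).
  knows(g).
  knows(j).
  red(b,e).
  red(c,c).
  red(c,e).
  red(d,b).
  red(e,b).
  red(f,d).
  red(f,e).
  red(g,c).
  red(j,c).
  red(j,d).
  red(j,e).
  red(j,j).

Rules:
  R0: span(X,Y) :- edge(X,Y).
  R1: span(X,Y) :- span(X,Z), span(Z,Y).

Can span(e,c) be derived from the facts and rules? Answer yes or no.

yes

round 1: derive span(b,c) via R0 from edge(b,c)
round 1: derive span(c,g) via R0 from edge(c,g)
round 1: derive span(d,d) via R0 from edge(d,d)
round 1: derive span(e,b) via R0 from edge(e,b)
round 1: derive span(e,e) via R0 from edge(e,e)
round 1: derive span(j,d) via R0 from edge(j,d)
round 2: derive span(b,g) via R1 from span(b,c), span(c,g)
round 2: derive span(e,c) via R1 from span(e,b), span(b,c)
round 3: derive span(e,g) via R1 from span(e,b), span(b,g)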